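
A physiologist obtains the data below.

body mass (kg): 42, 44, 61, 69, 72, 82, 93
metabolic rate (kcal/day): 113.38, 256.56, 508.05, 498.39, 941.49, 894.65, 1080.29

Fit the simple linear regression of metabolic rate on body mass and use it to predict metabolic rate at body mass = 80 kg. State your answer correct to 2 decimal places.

n = 7, Σx = 463, Σy = 4292.81, Σxy = 323046.11, Σx² = 32739
Sxx = Σx² − (Σx)²/n = 32739 − 30624.142857 = 2114.857143
Sxy = Σxy − (Σx)(Σy)/n = 323046.11 − 283938.718571 = 39107.391429
b = Sxy/Sxx = 39107.391429/2114.857143 = 18.491741
a = ȳ − b·x̄ = 613.258571 − 18.491741·66.142857 = -609.838040
ŷ(80) = a + b·80 = -609.838040 + 18.491741·80 = 869.501274

869.50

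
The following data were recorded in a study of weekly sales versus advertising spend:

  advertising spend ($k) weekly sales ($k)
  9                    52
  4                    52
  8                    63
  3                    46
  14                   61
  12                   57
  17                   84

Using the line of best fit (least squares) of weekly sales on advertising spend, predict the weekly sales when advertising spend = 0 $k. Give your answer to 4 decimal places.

40.3596

n = 7, Σx = 67, Σy = 415, Σxy = 4284, Σx² = 799
Sxx = Σx² − (Σx)²/n = 799 − 641.285714 = 157.714286
Sxy = Σxy − (Σx)(Σy)/n = 4284 − 3972.142857 = 311.857143
b = Sxy/Sxx = 311.857143/157.714286 = 1.977355
a = ȳ − b·x̄ = 59.285714 − 1.977355·9.571429 = 40.359601
ŷ(0) = a + b·0 = 40.359601 + 1.977355·0 = 40.359601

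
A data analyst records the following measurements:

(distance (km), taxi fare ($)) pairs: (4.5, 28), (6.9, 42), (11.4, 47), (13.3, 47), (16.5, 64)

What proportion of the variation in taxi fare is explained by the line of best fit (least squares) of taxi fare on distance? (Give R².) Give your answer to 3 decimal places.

0.880

n = 5, Σx = 52.6, Σy = 228, Σxy = 2632.7, Σx² = 646.96, Σy² = 11062
Sxx = Σx² − (Σx)²/n = 646.96 − 553.352 = 93.608
Sxy = Σxy − (Σx)(Σy)/n = 2632.7 − 2398.56 = 234.14
Syy = Σy² − (Σy)²/n = 11062 − 10396.8 = 665.2
R² = Sxy²/(Sxx·Syy) = (234.14)²/(93.608·665.2) = 0.880412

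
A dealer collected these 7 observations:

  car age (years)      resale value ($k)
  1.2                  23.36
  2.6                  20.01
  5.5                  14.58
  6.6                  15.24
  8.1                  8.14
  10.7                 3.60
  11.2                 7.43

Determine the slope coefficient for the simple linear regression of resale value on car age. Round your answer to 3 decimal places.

-1.815

n = 7, Σx = 45.9, Σy = 92.36, Σxy = 448.502, Σx² = 387.55
Sxx = Σx² − (Σx)²/n = 387.55 − 300.972857 = 86.577143
Sxy = Σxy − (Σx)(Σy)/n = 448.502 − 605.617714 = -157.115714
b = Sxy/Sxx = -157.115714/86.577143 = -1.814748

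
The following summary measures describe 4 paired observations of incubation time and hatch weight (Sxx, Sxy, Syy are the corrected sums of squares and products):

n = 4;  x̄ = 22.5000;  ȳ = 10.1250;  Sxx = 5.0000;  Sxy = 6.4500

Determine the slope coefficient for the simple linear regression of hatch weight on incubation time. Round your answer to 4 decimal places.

1.2900

b = Sxy/Sxx = 6.45/5 = 1.29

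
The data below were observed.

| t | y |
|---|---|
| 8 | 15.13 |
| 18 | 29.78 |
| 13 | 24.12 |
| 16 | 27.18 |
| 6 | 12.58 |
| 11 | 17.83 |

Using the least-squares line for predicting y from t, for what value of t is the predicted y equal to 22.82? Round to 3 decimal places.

13.154

n = 6, Σx = 72, Σy = 126.62, Σxy = 1677.13, Σx² = 970
Sxx = Σx² − (Σx)²/n = 970 − 864 = 106
Sxy = Σxy − (Σx)(Σy)/n = 1677.13 − 1519.44 = 157.69
b = Sxy/Sxx = 157.69/106 = 1.487642
a = ȳ − b·x̄ = 21.103333 − 1.487642·12 = 3.251635
Set a + b·x = 22.82: x = (22.82 − 3.251635) / 1.487642 = 13.153952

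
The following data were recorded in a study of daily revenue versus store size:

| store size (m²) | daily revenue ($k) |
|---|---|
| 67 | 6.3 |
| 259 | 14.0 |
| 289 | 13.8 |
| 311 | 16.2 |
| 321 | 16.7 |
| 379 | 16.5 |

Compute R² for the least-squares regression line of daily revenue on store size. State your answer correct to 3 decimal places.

n = 6, Σx = 1626, Σy = 83.5, Σxy = 24688.7, Σx² = 498494, Σy² = 1239.71
Sxx = Σx² − (Σx)²/n = 498494 − 440646 = 57848
Sxy = Σxy − (Σx)(Σy)/n = 24688.7 − 22628.5 = 2060.2
Syy = Σy² − (Σy)²/n = 1239.71 − 1162.041667 = 77.668333
R² = Sxy²/(Sxx·Syy) = (2060.2)²/(57848·77.668333) = 0.944684

0.945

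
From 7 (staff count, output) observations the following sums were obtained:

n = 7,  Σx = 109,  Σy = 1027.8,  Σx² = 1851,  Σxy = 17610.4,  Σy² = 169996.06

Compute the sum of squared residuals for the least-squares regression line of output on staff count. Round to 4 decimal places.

Sxx = Σx² − (Σx)²/n = 1851 − 1697.285714 = 153.714286
Sxy = Σxy − (Σx)(Σy)/n = 17610.4 − 16004.314286 = 1606.085714
Syy = Σy² − (Σy)²/n = 169996.06 − 150910.405714 = 19085.654286
b = Sxy/Sxx = 1606.085714/153.714286 = 10.448513
SSE = Syy − b·Sxy = 19085.654286 − 10.448513·1606.085714 = 2304.446803

2304.4468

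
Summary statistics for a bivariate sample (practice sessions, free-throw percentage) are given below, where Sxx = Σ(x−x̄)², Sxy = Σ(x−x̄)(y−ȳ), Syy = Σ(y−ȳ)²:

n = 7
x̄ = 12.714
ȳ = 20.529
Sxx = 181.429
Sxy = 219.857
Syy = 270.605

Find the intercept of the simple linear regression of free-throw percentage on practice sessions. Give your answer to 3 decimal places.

5.122

b = Sxy/Sxx = 219.857/181.429 = 1.211807
a = ȳ − b·x̄ = 20.529 − 1.211807·12.714 = 5.122081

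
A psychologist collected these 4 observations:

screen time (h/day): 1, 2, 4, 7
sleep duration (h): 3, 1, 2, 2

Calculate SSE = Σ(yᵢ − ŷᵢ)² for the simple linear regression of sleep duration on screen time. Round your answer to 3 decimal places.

n = 4, Σx = 14, Σy = 8, Σxy = 27, Σx² = 70, Σy² = 18
Sxx = Σx² − (Σx)²/n = 70 − 49 = 21
Sxy = Σxy − (Σx)(Σy)/n = 27 − 28 = -1
Syy = Σy² − (Σy)²/n = 18 − 16 = 2
b = Sxy/Sxx = -1/21 = -0.047619
SSE = Syy − b·Sxy = 2 − (-0.047619)·(-1) = 1.952381

1.952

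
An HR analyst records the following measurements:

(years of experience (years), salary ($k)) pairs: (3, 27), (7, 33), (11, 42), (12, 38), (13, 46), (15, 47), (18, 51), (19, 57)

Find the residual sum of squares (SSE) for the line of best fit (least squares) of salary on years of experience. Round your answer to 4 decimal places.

n = 8, Σx = 98, Σy = 341, Σxy = 4534, Σx² = 1402, Σy² = 15201
Sxx = Σx² − (Σx)²/n = 1402 − 1200.5 = 201.5
Sxy = Σxy − (Σx)(Σy)/n = 4534 − 4177.25 = 356.75
Syy = Σy² − (Σy)²/n = 15201 − 14535.125 = 665.875
b = Sxy/Sxx = 356.75/201.5 = 1.770471
SSE = Syy − b·Sxy = 665.875 − 1.770471·356.75 = 34.259305

34.2593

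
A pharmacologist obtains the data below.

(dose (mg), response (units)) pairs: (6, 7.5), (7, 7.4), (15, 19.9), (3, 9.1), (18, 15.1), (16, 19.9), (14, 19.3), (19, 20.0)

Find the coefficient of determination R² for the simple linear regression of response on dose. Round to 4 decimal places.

n = 8, Σx = 98, Σy = 118.2, Σxy = 1663, Σx² = 1456, Σy² = 1986.34
Sxx = Σx² − (Σx)²/n = 1456 − 1200.5 = 255.5
Sxy = Σxy − (Σx)(Σy)/n = 1663 − 1447.95 = 215.05
Syy = Σy² − (Σy)²/n = 1986.34 − 1746.405 = 239.935
R² = Sxy²/(Sxx·Syy) = (215.05)²/(255.5·239.935) = 0.754387

0.7544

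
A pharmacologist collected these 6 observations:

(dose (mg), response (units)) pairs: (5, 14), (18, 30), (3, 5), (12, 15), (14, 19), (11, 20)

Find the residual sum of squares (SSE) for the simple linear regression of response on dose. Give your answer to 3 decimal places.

n = 6, Σx = 63, Σy = 103, Σxy = 1291, Σx² = 819, Σy² = 2107
Sxx = Σx² − (Σx)²/n = 819 − 661.5 = 157.5
Sxy = Σxy − (Σx)(Σy)/n = 1291 − 1081.5 = 209.5
Syy = Σy² − (Σy)²/n = 2107 − 1768.166667 = 338.833333
b = Sxy/Sxx = 209.5/157.5 = 1.330159
SSE = Syy − b·Sxy = 338.833333 − 1.330159·209.5 = 60.165079

60.165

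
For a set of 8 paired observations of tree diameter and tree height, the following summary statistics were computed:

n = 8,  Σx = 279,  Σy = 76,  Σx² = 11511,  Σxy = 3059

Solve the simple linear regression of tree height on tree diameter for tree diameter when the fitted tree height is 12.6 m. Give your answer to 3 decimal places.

48.390

Sxx = Σx² − (Σx)²/n = 11511 − 9730.125 = 1780.875
Sxy = Σxy − (Σx)(Σy)/n = 3059 − 2650.5 = 408.5
b = Sxy/Sxx = 408.5/1780.875 = 0.229382
a = ȳ − b·x̄ = 9.5 − 0.229382·34.875 = 1.500316
Set a + b·x = 12.6: x = (12.6 − 1.500316) / 0.229382 = 48.389596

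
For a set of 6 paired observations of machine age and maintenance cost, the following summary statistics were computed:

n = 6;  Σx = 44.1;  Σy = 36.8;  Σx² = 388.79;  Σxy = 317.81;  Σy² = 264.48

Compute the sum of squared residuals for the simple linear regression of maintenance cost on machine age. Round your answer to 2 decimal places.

Sxx = Σx² − (Σx)²/n = 388.79 − 324.135 = 64.655
Sxy = Σxy − (Σx)(Σy)/n = 317.81 − 270.48 = 47.33
Syy = Σy² − (Σy)²/n = 264.48 − 225.706667 = 38.773333
b = Sxy/Sxx = 47.33/64.655 = 0.732039
SSE = Syy − b·Sxy = 38.773333 − 0.732039·47.33 = 4.125914

4.13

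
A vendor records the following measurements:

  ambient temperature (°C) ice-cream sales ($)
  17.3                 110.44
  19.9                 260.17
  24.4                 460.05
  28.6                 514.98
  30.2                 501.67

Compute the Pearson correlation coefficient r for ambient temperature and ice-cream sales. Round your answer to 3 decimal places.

n = 5, Σx = 120.4, Σy = 1847.31, Σxy = 48192.077, Σx² = 3020.66, Σy² = 808408.6143
Sxx = Σx² − (Σx)²/n = 3020.66 − 2899.232 = 121.428
Sxy = Σxy − (Σx)(Σy)/n = 48192.077 − 44483.2248 = 3708.8522
Syy = Σy² − (Σy)²/n = 808408.6143 − 682510.84722 = 125897.76708
r = Sxy/√(Sxx·Syy) = 3708.8522/√(15287514.060990) = 3708.8522/3909.925071 = 0.948574

0.949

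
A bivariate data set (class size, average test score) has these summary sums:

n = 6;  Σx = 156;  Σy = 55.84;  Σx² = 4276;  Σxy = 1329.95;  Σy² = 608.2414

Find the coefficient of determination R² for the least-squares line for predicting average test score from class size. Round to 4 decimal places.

0.7626

Sxx = Σx² − (Σx)²/n = 4276 − 4056 = 220
Sxy = Σxy − (Σx)(Σy)/n = 1329.95 − 1451.84 = -121.89
Syy = Σy² − (Σy)²/n = 608.2414 − 519.684267 = 88.557133
R² = Sxy²/(Sxx·Syy) = (-121.89)²/(220·88.557133) = 0.762588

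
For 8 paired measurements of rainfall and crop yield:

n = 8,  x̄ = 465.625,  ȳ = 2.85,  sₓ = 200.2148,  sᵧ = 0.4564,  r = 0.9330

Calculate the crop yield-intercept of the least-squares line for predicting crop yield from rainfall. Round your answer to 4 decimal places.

b = r · sᵧ/sₓ = 0.933 · 0.4564/200.2148 = 0.002127
a = ȳ − b·x̄ = 2.85 − 0.002127·465.625 = 1.859699

1.8597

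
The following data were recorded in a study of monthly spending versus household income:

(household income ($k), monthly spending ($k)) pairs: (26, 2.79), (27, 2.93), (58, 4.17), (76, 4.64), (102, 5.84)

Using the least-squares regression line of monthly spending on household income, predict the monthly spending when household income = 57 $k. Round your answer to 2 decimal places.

n = 5, Σx = 289, Σy = 20.37, Σxy = 1341.83, Σx² = 20949
Sxx = Σx² − (Σx)²/n = 20949 − 16704.2 = 4244.8
Sxy = Σxy − (Σx)(Σy)/n = 1341.83 − 1177.386 = 164.444
b = Sxy/Sxx = 164.444/4244.8 = 0.038740
a = ȳ − b·x̄ = 4.074 − 0.038740·57.8 = 1.834822
ŷ(57) = a + b·57 = 1.834822 + 0.038740·57 = 4.043008

4.04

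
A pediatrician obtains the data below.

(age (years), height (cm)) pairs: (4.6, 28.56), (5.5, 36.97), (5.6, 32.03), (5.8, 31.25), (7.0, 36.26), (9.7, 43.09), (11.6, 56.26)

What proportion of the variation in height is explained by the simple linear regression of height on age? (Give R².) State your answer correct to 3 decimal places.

0.905

n = 7, Σx = 49.8, Σy = 264.42, Σxy = 2019.738, Σx² = 394.06, Σy² = 10521.6612
Sxx = Σx² − (Σx)²/n = 394.06 − 354.291429 = 39.768571
Sxy = Σxy − (Σx)(Σy)/n = 2019.738 − 1881.159429 = 138.578571
Syy = Σy² − (Σy)²/n = 10521.6612 − 9988.276629 = 533.384571
R² = Sxy²/(Sxx·Syy) = (138.578571)²/(39.768571·533.384571) = 0.905340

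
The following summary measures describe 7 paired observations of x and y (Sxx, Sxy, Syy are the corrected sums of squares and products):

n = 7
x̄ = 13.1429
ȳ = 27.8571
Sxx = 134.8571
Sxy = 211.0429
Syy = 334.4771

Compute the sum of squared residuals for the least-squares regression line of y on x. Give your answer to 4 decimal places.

b = Sxy/Sxx = 211.0429/134.8571 = 1.564937
SSE = Syy − b·Sxy = 334.4771 − 1.564937·211.0429 = 4.208203

4.2082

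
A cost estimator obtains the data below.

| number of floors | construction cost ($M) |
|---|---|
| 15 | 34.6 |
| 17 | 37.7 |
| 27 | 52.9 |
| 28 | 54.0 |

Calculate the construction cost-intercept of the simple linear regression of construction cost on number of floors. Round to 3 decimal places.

n = 4, Σx = 87, Σy = 179.2, Σxy = 4100.2, Σx² = 2027
Sxx = Σx² − (Σx)²/n = 2027 − 1892.25 = 134.75
Sxy = Σxy − (Σx)(Σy)/n = 4100.2 − 3897.6 = 202.6
b = Sxy/Sxx = 202.6/134.75 = 1.503525
a = ȳ − b·x̄ = 44.8 − 1.503525·21.75 = 12.098330

12.098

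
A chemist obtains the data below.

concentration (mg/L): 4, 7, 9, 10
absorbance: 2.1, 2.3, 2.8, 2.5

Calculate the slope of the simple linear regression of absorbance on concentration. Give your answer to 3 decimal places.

0.093

n = 4, Σx = 30, Σy = 9.7, Σxy = 74.7, Σx² = 246
Sxx = Σx² − (Σx)²/n = 246 − 225 = 21
Sxy = Σxy − (Σx)(Σy)/n = 74.7 − 72.75 = 1.95
b = Sxy/Sxx = 1.95/21 = 0.092857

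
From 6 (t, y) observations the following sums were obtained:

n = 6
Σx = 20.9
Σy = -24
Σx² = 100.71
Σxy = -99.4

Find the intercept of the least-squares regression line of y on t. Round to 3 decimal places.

Sxx = Σx² − (Σx)²/n = 100.71 − 72.801667 = 27.908333
Sxy = Σxy − (Σx)(Σy)/n = -99.4 − (-83.6) = -15.8
b = Sxy/Sxx = -15.8/27.908333 = -0.566139
a = ȳ − b·x̄ = -4 − (-0.566139)·3.483333 = -2.027949

-2.028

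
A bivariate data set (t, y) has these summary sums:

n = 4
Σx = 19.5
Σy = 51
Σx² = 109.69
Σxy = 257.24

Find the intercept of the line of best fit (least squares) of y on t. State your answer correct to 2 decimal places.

Sxx = Σx² − (Σx)²/n = 109.69 − 95.0625 = 14.6275
Sxy = Σxy − (Σx)(Σy)/n = 257.24 − 248.625 = 8.615
b = Sxy/Sxx = 8.615/14.6275 = 0.588959
a = ȳ − b·x̄ = 12.75 − 0.588959·4.875 = 9.878824

9.88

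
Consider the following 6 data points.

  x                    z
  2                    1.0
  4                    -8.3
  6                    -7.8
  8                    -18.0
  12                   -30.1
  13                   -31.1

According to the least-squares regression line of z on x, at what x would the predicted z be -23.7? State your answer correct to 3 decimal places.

n = 6, Σx = 45, Σy = -94.3, Σxy = -987.5, Σx² = 433
Sxx = Σx² − (Σx)²/n = 433 − 337.5 = 95.5
Sxy = Σxy − (Σx)(Σy)/n = -987.5 − (-707.25) = -280.25
b = Sxy/Sxx = -280.25/95.5 = -2.934555
a = ȳ − b·x̄ = -15.716667 − (-2.934555)·7.5 = 6.292496
Set a + b·x = -23.7: x = (-23.7 − 6.292496) / (-2.934555) = 10.220458

10.220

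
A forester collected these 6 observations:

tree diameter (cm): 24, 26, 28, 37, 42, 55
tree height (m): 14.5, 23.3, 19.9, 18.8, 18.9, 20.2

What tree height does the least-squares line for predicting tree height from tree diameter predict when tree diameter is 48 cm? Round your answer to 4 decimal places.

19.7505

n = 6, Σx = 212, Σy = 115.6, Σxy = 4111.4, Σx² = 8194
Sxx = Σx² − (Σx)²/n = 8194 − 7490.666667 = 703.333333
Sxy = Σxy − (Σx)(Σy)/n = 4111.4 − 4084.533333 = 26.866667
b = Sxy/Sxx = 26.866667/703.333333 = 0.038199
a = ȳ − b·x̄ = 19.266667 − 0.038199·35.333333 = 17.916967
ŷ(48) = a + b·48 = 17.916967 + 0.038199·48 = 19.750521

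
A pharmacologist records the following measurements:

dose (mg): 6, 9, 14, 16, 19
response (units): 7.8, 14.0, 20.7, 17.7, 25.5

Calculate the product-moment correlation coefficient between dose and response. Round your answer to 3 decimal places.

n = 5, Σx = 64, Σy = 85.7, Σxy = 1230.3, Σx² = 930, Σy² = 1648.87
Sxx = Σx² − (Σx)²/n = 930 − 819.2 = 110.8
Sxy = Σxy − (Σx)(Σy)/n = 1230.3 − 1096.96 = 133.34
Syy = Σy² − (Σy)²/n = 1648.87 − 1468.898 = 179.972
r = Sxy/√(Sxx·Syy) = 133.34/√(19940.8976) = 133.34/141.212243 = 0.944252

0.944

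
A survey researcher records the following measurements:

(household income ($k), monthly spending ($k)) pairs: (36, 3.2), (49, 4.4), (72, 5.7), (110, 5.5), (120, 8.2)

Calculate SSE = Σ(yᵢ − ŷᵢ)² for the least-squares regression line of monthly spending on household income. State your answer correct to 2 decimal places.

3.13

n = 5, Σx = 387, Σy = 27, Σxy = 2330.2, Σx² = 35381, Σy² = 159.58
Sxx = Σx² − (Σx)²/n = 35381 − 29953.8 = 5427.2
Sxy = Σxy − (Σx)(Σy)/n = 2330.2 − 2089.8 = 240.4
Syy = Σy² − (Σy)²/n = 159.58 − 145.8 = 13.78
b = Sxy/Sxx = 240.4/5427.2 = 0.044295
SSE = Syy − b·Sxy = 13.78 − 0.044295·240.4 = 3.131386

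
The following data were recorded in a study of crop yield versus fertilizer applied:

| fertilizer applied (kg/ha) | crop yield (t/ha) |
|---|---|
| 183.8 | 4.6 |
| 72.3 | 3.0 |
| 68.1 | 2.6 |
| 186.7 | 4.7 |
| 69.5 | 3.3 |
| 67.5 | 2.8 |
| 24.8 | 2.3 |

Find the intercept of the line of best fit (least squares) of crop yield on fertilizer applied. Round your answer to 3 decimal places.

1.906

n = 7, Σx = 672.7, Σy = 23.3, Σxy = 2592.32, Σx² = 88505.77
Sxx = Σx² − (Σx)²/n = 88505.77 − 64646.47 = 23859.3
Sxy = Σxy − (Σx)(Σy)/n = 2592.32 − 2239.13 = 353.19
b = Sxy/Sxx = 353.19/23859.3 = 0.014803
a = ȳ − b·x̄ = 3.328571 − 0.014803·96.1 = 1.906000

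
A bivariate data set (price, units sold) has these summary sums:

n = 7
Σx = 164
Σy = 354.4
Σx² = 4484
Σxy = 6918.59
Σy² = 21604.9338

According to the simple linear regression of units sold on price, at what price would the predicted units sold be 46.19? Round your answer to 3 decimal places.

25.486

Sxx = Σx² − (Σx)²/n = 4484 − 3842.285714 = 641.714286
Sxy = Σxy − (Σx)(Σy)/n = 6918.59 − 8303.085714 = -1384.495714
b = Sxy/Sxx = -1384.495714/641.714286 = -2.157496
a = ȳ − b·x̄ = 50.628571 − (-2.157496)·23.428571 = 101.175610
Set a + b·x = 46.19: x = (46.19 − 101.175610) / (-2.157496) = 25.485851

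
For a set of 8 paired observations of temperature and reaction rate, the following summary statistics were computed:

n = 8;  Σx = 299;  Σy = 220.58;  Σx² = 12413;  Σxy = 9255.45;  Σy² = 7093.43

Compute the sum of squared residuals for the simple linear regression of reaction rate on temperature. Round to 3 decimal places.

185.337

Sxx = Σx² − (Σx)²/n = 12413 − 11175.125 = 1237.875
Sxy = Σxy − (Σx)(Σy)/n = 9255.45 − 8244.1775 = 1011.2725
Syy = Σy² − (Σy)²/n = 7093.43 − 6081.94205 = 1011.48795
b = Sxy/Sxx = 1011.2725/1237.875 = 0.816942
SSE = Syy − b·Sxy = 1011.48795 − 0.816942·1011.2725 = 185.336627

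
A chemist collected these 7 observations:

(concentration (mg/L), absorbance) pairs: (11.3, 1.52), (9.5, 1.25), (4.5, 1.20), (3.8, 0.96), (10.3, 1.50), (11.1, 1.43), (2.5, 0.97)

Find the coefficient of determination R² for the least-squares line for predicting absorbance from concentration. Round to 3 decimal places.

n = 7, Σx = 53, Σy = 8.83, Σxy = 71.847, Σx² = 488.18, Σy² = 11.4703
Sxx = Σx² − (Σx)²/n = 488.18 − 401.285714 = 86.894286
Sxy = Σxy − (Σx)(Σy)/n = 71.847 − 66.855714 = 4.991286
Syy = Σy² − (Σy)²/n = 11.4703 − 11.138414 = 0.331886
R² = Sxy²/(Sxx·Syy) = (4.991286)²/(86.894286·0.331886) = 0.863863

0.864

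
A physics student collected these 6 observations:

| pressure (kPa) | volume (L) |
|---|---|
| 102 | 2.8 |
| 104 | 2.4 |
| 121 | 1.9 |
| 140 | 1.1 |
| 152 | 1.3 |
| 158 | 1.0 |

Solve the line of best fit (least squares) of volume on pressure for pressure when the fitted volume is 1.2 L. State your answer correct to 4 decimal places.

148.3022

n = 6, Σx = 777, Σy = 10.5, Σxy = 1274.7, Σx² = 103529
Sxx = Σx² − (Σx)²/n = 103529 − 100621.5 = 2907.5
Sxy = Σxy − (Σx)(Σy)/n = 1274.7 − 1359.75 = -85.05
b = Sxy/Sxx = -85.05/2907.5 = -0.029252
a = ȳ − b·x̄ = 1.75 − (-0.029252)·129.5 = 5.538126
Set a + b·x = 1.2: x = (1.2 − 5.538126) / (-0.029252) = 148.302175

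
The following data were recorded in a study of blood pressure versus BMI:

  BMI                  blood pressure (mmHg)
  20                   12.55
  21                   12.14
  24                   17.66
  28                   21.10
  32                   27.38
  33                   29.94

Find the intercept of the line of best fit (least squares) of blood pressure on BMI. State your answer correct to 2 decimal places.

n = 6, Σx = 158, Σy = 120.77, Σxy = 3384.76, Σx² = 4314
Sxx = Σx² − (Σx)²/n = 4314 − 4160.666667 = 153.333333
Sxy = Σxy − (Σx)(Σy)/n = 3384.76 − 3180.276667 = 204.483333
b = Sxy/Sxx = 204.483333/153.333333 = 1.333587
a = ȳ − b·x̄ = 20.128333 − 1.333587·26.333333 = -14.989457

-14.99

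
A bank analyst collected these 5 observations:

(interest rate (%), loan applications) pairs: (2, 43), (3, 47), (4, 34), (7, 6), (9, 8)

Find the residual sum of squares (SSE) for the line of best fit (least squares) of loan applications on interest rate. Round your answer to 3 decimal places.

170.818

n = 5, Σx = 25, Σy = 138, Σxy = 477, Σx² = 159, Σy² = 5314
Sxx = Σx² − (Σx)²/n = 159 − 125 = 34
Sxy = Σxy − (Σx)(Σy)/n = 477 − 690 = -213
Syy = Σy² − (Σy)²/n = 5314 − 3808.8 = 1505.2
b = Sxy/Sxx = -213/34 = -6.264706
SSE = Syy − b·Sxy = 1505.2 − (-6.264706)·(-213) = 170.817647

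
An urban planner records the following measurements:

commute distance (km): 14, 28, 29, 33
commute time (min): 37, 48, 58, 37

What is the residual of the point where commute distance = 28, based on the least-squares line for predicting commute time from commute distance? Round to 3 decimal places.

n = 4, Σx = 104, Σy = 180, Σxy = 4765, Σx² = 2910
Sxx = Σx² − (Σx)²/n = 2910 − 2704 = 206
Sxy = Σxy − (Σx)(Σy)/n = 4765 − 4680 = 85
b = Sxy/Sxx = 85/206 = 0.412621
a = ȳ − b·x̄ = 45 − 0.412621·26 = 34.271845
ŷ(28) = 34.271845 + 0.412621·28 = 45.825243
residual = y − ŷ = 48 − 45.825243 = 2.174757

2.175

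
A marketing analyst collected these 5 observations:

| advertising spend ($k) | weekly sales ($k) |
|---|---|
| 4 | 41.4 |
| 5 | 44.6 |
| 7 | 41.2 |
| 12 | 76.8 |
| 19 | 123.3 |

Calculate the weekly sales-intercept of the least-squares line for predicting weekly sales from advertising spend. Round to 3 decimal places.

n = 5, Σx = 47, Σy = 327.3, Σxy = 3941.3, Σx² = 595
Sxx = Σx² − (Σx)²/n = 595 − 441.8 = 153.2
Sxy = Σxy − (Σx)(Σy)/n = 3941.3 − 3076.62 = 864.68
b = Sxy/Sxx = 864.68/153.2 = 5.644125
a = ȳ − b·x̄ = 65.46 − 5.644125·9.4 = 12.405222

12.405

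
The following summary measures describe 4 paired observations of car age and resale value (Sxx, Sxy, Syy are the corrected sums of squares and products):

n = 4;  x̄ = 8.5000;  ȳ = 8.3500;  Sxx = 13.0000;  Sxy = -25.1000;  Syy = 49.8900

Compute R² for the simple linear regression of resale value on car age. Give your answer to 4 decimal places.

R² = Sxy²/(Sxx·Syy) = (-25.1)²/(13·49.89) = 0.971383

0.9714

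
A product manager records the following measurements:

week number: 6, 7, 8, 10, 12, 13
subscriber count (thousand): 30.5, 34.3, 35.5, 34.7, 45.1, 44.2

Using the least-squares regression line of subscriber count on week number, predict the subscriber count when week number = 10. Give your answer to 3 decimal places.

n = 6, Σx = 56, Σy = 224.3, Σxy = 2169.9, Σx² = 562
Sxx = Σx² − (Σx)²/n = 562 − 522.666667 = 39.333333
Sxy = Σxy − (Σx)(Σy)/n = 2169.9 − 2093.466667 = 76.433333
b = Sxy/Sxx = 76.433333/39.333333 = 1.943220
a = ȳ − b·x̄ = 37.383333 − 1.943220·9.333333 = 19.246610
ŷ(10) = a + b·10 = 19.246610 + 1.943220·10 = 38.678814

38.679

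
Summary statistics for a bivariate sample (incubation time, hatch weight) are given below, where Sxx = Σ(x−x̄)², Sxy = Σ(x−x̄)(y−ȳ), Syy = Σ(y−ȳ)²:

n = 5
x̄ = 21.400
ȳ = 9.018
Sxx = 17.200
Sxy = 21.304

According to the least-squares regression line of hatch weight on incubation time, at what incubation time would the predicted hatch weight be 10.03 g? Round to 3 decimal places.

b = Sxy/Sxx = 21.304/17.2 = 1.238605
a = ȳ − b·x̄ = 9.018 − 1.238605·21.4 = -17.488140
Set a + b·x = 10.03: x = (10.03 − (-17.488140)) / 1.238605 = 22.217048

22.217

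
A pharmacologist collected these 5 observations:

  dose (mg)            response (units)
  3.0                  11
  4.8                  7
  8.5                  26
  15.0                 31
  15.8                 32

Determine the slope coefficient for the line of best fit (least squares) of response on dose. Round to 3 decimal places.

1.850

n = 5, Σx = 47.1, Σy = 107, Σxy = 1258.2, Σx² = 578.93
Sxx = Σx² − (Σx)²/n = 578.93 − 443.682 = 135.248
Sxy = Σxy − (Σx)(Σy)/n = 1258.2 − 1007.94 = 250.26
b = Sxy/Sxx = 250.26/135.248 = 1.850379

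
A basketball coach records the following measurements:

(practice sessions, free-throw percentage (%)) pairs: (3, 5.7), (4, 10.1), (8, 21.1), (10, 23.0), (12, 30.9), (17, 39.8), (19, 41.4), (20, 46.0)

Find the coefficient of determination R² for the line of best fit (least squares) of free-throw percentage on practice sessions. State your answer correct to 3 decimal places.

0.985

n = 8, Σx = 93, Σy = 218, Σxy = 3210.3, Σx² = 1383, Σy² = 7477.52
Sxx = Σx² − (Σx)²/n = 1383 − 1081.125 = 301.875
Sxy = Σxy − (Σx)(Σy)/n = 3210.3 − 2534.25 = 676.05
Syy = Σy² − (Σy)²/n = 7477.52 − 5940.5 = 1537.02
R² = Sxy²/(Sxx·Syy) = (676.05)²/(301.875·1537.02) = 0.985033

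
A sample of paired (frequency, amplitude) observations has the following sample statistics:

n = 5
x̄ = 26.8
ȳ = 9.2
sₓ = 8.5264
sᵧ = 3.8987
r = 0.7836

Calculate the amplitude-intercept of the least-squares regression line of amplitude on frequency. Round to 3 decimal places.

-0.402

b = r · sᵧ/sₓ = 0.7836 · 3.8987/8.5264 = 0.358301
a = ȳ − b·x̄ = 9.2 − 0.358301·26.8 = -0.402478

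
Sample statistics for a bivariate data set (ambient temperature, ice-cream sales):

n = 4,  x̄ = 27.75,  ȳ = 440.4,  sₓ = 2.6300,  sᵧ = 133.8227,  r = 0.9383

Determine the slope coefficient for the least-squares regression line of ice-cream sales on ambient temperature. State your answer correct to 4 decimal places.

b = r · sᵧ/sₓ = 0.9383 · 133.8227/2.63 = 47.743665

47.7437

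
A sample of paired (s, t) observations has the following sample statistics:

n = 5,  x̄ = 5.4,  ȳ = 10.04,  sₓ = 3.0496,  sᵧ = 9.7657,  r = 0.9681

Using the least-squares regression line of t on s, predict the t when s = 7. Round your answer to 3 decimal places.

15.000

b = r · sᵧ/sₓ = 0.9681 · 9.7657/3.0496 = 3.100136
a = ȳ − b·x̄ = 10.04 − 3.100136·5.4 = -6.700733
ŷ(7) = a + b·7 = -6.700733 + 3.100136·7 = 15.000217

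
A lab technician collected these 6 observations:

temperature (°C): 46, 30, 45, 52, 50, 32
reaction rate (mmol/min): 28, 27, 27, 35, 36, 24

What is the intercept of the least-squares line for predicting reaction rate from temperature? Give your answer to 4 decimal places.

n = 6, Σx = 255, Σy = 177, Σxy = 7701, Σx² = 11269
Sxx = Σx² − (Σx)²/n = 11269 − 10837.5 = 431.5
Sxy = Σxy − (Σx)(Σy)/n = 7701 − 7522.5 = 178.5
b = Sxy/Sxx = 178.5/431.5 = 0.413673
a = ȳ − b·x̄ = 29.5 − 0.413673·42.5 = 11.918888

11.9189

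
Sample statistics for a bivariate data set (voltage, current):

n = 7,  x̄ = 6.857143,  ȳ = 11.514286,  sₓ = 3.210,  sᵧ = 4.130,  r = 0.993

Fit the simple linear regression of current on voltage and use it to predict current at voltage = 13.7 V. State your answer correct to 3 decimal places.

20.257

b = r · sᵧ/sₓ = 0.993 · 4.13/3.21 = 1.277598
a = ȳ − b·x̄ = 11.514286 − 1.277598·6.857143 = 2.753613
ŷ(13.7) = a + b·13.7 = 2.753613 + 1.277598·13.7 = 20.256707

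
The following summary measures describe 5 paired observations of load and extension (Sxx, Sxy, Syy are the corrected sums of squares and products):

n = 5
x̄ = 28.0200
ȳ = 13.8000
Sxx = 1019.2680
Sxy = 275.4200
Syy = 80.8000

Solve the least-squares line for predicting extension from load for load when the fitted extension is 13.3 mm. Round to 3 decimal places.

26.170

b = Sxy/Sxx = 275.42/1019.268 = 0.270214
a = ȳ − b·x̄ = 13.8 − 0.270214·28.02 = 6.228617
Set a + b·x = 13.3: x = (13.3 − 6.228617) / 0.270214 = 26.169612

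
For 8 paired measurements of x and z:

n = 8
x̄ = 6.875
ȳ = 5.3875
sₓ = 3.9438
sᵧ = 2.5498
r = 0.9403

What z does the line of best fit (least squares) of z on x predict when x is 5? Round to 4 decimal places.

4.2476

b = r · sᵧ/sₓ = 0.9403 · 2.5498/3.9438 = 0.607936
a = ȳ − b·x̄ = 5.3875 − 0.607936·6.875 = 1.207942
ŷ(5) = a + b·5 = 1.207942 + 0.607936·5 = 4.247621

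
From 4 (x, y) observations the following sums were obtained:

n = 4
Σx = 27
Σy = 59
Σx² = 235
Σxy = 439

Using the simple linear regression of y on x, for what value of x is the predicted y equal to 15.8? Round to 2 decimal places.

8.11

Sxx = Σx² − (Σx)²/n = 235 − 182.25 = 52.75
Sxy = Σxy − (Σx)(Σy)/n = 439 − 398.25 = 40.75
b = Sxy/Sxx = 40.75/52.75 = 0.772512
a = ȳ − b·x̄ = 14.75 − 0.772512·6.75 = 9.535545
Set a + b·x = 15.8: x = (15.8 − 9.535545) / 0.772512 = 8.109202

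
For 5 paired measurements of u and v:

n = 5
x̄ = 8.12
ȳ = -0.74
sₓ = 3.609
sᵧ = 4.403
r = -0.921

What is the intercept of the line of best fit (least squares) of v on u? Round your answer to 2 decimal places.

b = r · sᵧ/sₓ = -0.921 · 4.403/3.609 = -1.123625
a = ȳ − b·x̄ = -0.74 − (-1.123625)·8.12 = 8.383836

8.38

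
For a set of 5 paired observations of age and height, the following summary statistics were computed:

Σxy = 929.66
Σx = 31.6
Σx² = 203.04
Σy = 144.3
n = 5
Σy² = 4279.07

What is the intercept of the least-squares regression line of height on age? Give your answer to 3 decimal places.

Sxx = Σx² − (Σx)²/n = 203.04 − 199.712 = 3.328
Sxy = Σxy − (Σx)(Σy)/n = 929.66 − 911.976 = 17.684
b = Sxy/Sxx = 17.684/3.328 = 5.313702
a = ȳ − b·x̄ = 28.86 − 5.313702·6.32 = -4.722596

-4.723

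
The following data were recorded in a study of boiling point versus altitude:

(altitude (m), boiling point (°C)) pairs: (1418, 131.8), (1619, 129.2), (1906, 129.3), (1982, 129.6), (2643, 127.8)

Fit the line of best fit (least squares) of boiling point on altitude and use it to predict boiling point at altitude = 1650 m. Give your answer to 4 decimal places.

n = 5, Σx = 9568, Σy = 647.7, Σxy = 1237155.6, Σx² = 19178494
Sxx = Σx² − (Σx)²/n = 19178494 − 18309324.8 = 869169.2
Sxy = Σxy − (Σx)(Σy)/n = 1237155.6 − 1239438.72 = -2283.12
b = Sxy/Sxx = -2283.12/869169.2 = -0.002627
a = ȳ − b·x̄ = 129.54 − (-0.002627)·1913.6 = 134.566614
ŷ(1650) = a + b·1650 = 134.566614 + (-0.002627)·1650 = 130.232420

130.2324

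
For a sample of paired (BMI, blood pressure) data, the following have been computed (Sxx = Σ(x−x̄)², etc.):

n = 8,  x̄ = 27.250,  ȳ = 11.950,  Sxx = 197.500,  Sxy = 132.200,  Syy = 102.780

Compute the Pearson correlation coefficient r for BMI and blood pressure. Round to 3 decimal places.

0.928

r = Sxy/√(Sxx·Syy) = 132.2/√(20299.05) = 132.2/142.474735 = 0.927884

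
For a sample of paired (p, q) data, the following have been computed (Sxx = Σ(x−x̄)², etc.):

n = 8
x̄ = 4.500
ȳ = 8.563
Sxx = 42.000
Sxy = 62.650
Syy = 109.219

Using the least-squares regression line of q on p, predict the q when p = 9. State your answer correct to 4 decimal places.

15.2755

b = Sxy/Sxx = 62.65/42 = 1.491667
a = ȳ − b·x̄ = 8.563 − 1.491667·4.5 = 1.8505
ŷ(9) = a + b·9 = 1.8505 + 1.491667·9 = 15.2755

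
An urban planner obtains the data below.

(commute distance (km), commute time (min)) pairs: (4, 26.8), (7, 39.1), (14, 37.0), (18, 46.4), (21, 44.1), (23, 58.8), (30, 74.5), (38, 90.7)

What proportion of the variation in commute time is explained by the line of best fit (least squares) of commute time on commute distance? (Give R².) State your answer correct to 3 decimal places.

n = 8, Σx = 155, Σy = 417.4, Σxy = 9694.2, Σx² = 3899, Σy² = 24948
Sxx = Σx² − (Σx)²/n = 3899 − 3003.125 = 895.875
Sxy = Σxy − (Σx)(Σy)/n = 9694.2 − 8087.125 = 1607.075
Syy = Σy² − (Σy)²/n = 24948 − 21777.845 = 3170.155
R² = Sxy²/(Sxx·Syy) = (1607.075)²/(895.875·3170.155) = 0.909378

0.909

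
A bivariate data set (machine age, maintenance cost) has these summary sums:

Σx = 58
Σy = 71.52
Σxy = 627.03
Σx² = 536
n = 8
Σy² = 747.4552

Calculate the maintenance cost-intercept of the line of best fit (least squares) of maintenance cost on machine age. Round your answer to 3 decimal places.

2.129

Sxx = Σx² − (Σx)²/n = 536 − 420.5 = 115.5
Sxy = Σxy − (Σx)(Σy)/n = 627.03 − 518.52 = 108.51
b = Sxy/Sxx = 108.51/115.5 = 0.939481
a = ȳ − b·x̄ = 8.94 − 0.939481·7.25 = 2.128766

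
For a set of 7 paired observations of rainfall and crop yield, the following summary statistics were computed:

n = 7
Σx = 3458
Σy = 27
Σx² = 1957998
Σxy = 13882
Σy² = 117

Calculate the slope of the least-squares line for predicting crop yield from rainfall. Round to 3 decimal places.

0.002

Sxx = Σx² − (Σx)²/n = 1957998 − 1708252 = 249746
Sxy = Σxy − (Σx)(Σy)/n = 13882 − 13338 = 544
b = Sxy/Sxx = 544/249746 = 0.002178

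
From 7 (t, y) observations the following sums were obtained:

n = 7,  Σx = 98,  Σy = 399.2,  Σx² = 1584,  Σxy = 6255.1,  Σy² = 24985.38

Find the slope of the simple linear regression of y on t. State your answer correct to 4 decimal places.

Sxx = Σx² − (Σx)²/n = 1584 − 1372 = 212
Sxy = Σxy − (Σx)(Σy)/n = 6255.1 − 5588.8 = 666.3
b = Sxy/Sxx = 666.3/212 = 3.142925

3.1429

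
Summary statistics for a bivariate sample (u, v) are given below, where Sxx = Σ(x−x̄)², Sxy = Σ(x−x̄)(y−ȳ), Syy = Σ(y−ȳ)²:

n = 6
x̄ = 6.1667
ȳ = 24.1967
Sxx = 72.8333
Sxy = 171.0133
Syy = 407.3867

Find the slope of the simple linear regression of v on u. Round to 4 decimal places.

2.3480

b = Sxy/Sxx = 171.0133/72.8333 = 2.348010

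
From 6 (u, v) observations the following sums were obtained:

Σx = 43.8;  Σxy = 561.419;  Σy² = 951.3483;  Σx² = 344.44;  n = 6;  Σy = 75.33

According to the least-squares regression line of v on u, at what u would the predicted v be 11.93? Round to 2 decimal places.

5.96

Sxx = Σx² − (Σx)²/n = 344.44 − 319.74 = 24.7
Sxy = Σxy − (Σx)(Σy)/n = 561.419 − 549.909 = 11.51
b = Sxy/Sxx = 11.51/24.7 = 0.465992
a = ȳ − b·x̄ = 12.555 − 0.465992·7.3 = 9.153259
Set a + b·x = 11.93: x = (11.93 − 9.153259) / 0.465992 = 5.958775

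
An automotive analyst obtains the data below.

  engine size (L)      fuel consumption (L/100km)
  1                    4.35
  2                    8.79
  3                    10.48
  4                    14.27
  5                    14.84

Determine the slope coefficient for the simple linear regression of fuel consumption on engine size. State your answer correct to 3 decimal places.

n = 5, Σx = 15, Σy = 52.73, Σxy = 184.65, Σx² = 55
Sxx = Σx² − (Σx)²/n = 55 − 45 = 10
Sxy = Σxy − (Σx)(Σy)/n = 184.65 − 158.19 = 26.46
b = Sxy/Sxx = 26.46/10 = 2.646

2.646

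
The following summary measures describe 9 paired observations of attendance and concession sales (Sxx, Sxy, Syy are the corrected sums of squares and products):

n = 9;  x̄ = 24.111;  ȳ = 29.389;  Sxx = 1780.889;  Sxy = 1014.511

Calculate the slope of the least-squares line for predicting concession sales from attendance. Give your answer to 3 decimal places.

b = Sxy/Sxx = 1014.511/1780.889 = 0.569665

0.570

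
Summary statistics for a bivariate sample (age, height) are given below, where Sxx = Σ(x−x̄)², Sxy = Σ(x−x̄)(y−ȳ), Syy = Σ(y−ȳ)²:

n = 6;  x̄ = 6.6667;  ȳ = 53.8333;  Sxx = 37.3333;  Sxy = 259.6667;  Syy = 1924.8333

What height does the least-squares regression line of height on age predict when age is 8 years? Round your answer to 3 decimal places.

63.107

b = Sxy/Sxx = 259.6667/37.3333 = 6.955364
a = ȳ − b·x̄ = 53.8333 − 6.955364·6.6667 = 7.463973
ŷ(8) = a + b·8 = 7.463973 + 6.955364·8 = 63.106887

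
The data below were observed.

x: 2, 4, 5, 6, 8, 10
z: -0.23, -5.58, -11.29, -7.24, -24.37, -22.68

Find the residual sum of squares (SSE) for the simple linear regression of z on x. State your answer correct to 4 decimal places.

68.7606

n = 6, Σx = 35, Σy = -71.39, Σxy = -544.43, Σx² = 245, Σy² = 1319.3503
Sxx = Σx² − (Σx)²/n = 245 − 204.166667 = 40.833333
Sxy = Σxy − (Σx)(Σy)/n = -544.43 − (-416.441667) = -127.988333
Syy = Σy² − (Σy)²/n = 1319.3503 − 849.422017 = 469.928283
b = Sxy/Sxx = -127.988333/40.833333 = -3.134408
SSE = Syy − b·Sxy = 469.928283 − (-3.134408)·(-127.988333) = 68.760607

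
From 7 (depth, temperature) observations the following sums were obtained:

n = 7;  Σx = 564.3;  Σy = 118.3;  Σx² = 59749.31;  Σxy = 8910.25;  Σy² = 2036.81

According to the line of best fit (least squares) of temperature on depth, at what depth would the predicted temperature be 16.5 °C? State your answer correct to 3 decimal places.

89.719

Sxx = Σx² − (Σx)²/n = 59749.31 − 45490.641429 = 14258.668571
Sxy = Σxy − (Σx)(Σy)/n = 8910.25 − 9536.67 = -626.42
b = Sxy/Sxx = -626.42/14258.668571 = -0.043933
a = ȳ − b·x̄ = 16.9 − (-0.043933)·80.614286 = 20.441593
Set a + b·x = 16.5: x = (16.5 − 20.441593) / (-0.043933) = 89.719147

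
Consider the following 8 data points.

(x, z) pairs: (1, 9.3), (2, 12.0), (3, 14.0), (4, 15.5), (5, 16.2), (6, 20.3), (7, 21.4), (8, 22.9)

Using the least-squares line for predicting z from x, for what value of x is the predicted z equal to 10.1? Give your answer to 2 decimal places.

1.20

n = 8, Σx = 36, Σy = 131.6, Σxy = 673.1, Σx² = 204
Sxx = Σx² − (Σx)²/n = 204 − 162 = 42
Sxy = Σxy − (Σx)(Σy)/n = 673.1 − 592.2 = 80.9
b = Sxy/Sxx = 80.9/42 = 1.926190
a = ȳ − b·x̄ = 16.45 − 1.926190·4.5 = 7.782143
Set a + b·x = 10.1: x = (10.1 − 7.782143) / 1.926190 = 1.203337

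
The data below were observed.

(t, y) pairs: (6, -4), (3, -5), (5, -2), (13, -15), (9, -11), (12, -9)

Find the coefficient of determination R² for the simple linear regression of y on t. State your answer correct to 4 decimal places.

0.7216

n = 6, Σx = 48, Σy = -46, Σxy = -451, Σx² = 464, Σy² = 472
Sxx = Σx² − (Σx)²/n = 464 − 384 = 80
Sxy = Σxy − (Σx)(Σy)/n = -451 − (-368) = -83
Syy = Σy² − (Σy)²/n = 472 − 352.666667 = 119.333333
R² = Sxy²/(Sxx·Syy) = (-83)²/(80·119.333333) = 0.721613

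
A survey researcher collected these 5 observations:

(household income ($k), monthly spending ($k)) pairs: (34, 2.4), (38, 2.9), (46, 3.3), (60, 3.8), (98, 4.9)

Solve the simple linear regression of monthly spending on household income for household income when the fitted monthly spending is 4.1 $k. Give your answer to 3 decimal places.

72.943

n = 5, Σx = 276, Σy = 17.3, Σxy = 1051.8, Σx² = 17920
Sxx = Σx² − (Σx)²/n = 17920 − 15235.2 = 2684.8
Sxy = Σxy − (Σx)(Σy)/n = 1051.8 − 954.96 = 96.84
b = Sxy/Sxx = 96.84/2684.8 = 0.036070
a = ȳ − b·x̄ = 3.46 − 0.036070·55.2 = 1.468951
Set a + b·x = 4.1: x = (4.1 − 1.468951) / 0.036070 = 72.943412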